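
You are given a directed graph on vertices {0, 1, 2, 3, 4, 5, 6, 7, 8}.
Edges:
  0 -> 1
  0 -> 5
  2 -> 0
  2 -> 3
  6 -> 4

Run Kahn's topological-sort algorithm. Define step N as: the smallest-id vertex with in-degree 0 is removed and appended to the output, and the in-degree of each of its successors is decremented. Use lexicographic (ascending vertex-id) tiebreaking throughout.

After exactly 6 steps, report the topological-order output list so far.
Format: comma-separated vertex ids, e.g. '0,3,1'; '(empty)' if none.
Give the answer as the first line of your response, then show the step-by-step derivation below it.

2,0,1,3,5,6

step 1: output 2; order=[2]; indeg=(0,1,0,0,1,1,0,0,0)
step 2: output 0; order=[2,0]; indeg=(0,0,0,0,1,0,0,0,0)
step 3: output 1; order=[2,0,1]; indeg=(0,0,0,0,1,0,0,0,0)
step 4: output 3; order=[2,0,1,3]; indeg=(0,0,0,0,1,0,0,0,0)
step 5: output 5; order=[2,0,1,3,5]; indeg=(0,0,0,0,1,0,0,0,0)
step 6: output 6; order=[2,0,1,3,5,6]; indeg=(0,0,0,0,0,0,0,0,0)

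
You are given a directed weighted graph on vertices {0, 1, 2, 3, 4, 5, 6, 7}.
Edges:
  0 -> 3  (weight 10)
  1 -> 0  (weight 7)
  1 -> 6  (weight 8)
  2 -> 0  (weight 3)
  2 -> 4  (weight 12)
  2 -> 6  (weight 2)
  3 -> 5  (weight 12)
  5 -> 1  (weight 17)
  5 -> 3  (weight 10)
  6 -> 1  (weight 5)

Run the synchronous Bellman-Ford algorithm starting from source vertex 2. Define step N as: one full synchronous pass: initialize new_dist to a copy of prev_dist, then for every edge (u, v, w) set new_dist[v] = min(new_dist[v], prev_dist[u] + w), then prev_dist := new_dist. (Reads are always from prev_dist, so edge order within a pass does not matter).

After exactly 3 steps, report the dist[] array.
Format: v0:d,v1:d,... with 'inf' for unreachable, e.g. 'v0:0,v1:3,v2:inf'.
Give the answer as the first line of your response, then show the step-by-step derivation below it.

v0:3,v1:7,v2:0,v3:13,v4:12,v5:25,v6:2,v7:inf

step 1: dist = v0:3,v1:inf,v2:0,v3:inf,v4:12,v5:inf,v6:2,v7:inf
step 2: dist = v0:3,v1:7,v2:0,v3:13,v4:12,v5:inf,v6:2,v7:inf
step 3: dist = v0:3,v1:7,v2:0,v3:13,v4:12,v5:25,v6:2,v7:inf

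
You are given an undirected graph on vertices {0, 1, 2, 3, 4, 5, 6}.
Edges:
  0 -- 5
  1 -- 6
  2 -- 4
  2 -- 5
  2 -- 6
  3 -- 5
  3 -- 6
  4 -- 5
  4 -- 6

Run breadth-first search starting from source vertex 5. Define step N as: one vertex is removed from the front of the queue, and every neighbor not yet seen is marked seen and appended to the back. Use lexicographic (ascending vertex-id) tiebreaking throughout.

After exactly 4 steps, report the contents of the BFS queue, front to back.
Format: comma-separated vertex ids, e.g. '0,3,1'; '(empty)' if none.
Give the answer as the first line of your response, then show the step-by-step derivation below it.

4,6

step 1: dequeue 5; queue=[0,2,3,4]; order=5
step 2: dequeue 0; queue=[2,3,4]; order=5,0
step 3: dequeue 2; queue=[3,4,6]; order=5,0,2
step 4: dequeue 3; queue=[4,6]; order=5,0,2,3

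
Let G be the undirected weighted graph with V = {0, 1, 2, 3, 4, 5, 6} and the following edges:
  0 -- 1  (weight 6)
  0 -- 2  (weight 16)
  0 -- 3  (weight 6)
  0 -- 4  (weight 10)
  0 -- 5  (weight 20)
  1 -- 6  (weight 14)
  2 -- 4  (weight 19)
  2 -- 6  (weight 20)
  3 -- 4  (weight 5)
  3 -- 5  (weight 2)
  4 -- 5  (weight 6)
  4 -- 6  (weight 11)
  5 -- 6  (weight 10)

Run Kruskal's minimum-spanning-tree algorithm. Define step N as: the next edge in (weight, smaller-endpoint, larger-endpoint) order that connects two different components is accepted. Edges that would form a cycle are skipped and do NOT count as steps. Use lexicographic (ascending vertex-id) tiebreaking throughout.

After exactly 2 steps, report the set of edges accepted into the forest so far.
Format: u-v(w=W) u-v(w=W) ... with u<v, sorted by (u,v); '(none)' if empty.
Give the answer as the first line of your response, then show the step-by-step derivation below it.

3-4(w=5) 3-5(w=2)

step 1: add edge 3-5 (w=2); MST = {3-5(w=2)}
step 2: add edge 3-4 (w=5); MST = {3-4(w=5) 3-5(w=2)}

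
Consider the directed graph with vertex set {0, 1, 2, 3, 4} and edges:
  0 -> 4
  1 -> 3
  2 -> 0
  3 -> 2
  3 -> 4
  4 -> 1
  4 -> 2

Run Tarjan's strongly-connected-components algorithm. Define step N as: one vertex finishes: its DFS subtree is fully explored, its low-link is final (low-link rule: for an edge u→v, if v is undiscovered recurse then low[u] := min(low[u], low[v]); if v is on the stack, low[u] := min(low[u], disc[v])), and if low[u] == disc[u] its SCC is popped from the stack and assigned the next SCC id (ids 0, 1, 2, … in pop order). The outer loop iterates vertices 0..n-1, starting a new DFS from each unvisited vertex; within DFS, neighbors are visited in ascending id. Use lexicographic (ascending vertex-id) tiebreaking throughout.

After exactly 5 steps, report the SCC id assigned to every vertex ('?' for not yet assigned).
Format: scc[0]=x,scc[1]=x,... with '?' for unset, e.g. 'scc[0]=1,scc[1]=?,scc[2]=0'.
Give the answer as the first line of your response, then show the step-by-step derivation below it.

scc[0]=0,scc[1]=0,scc[2]=0,scc[3]=0,scc[4]=0

step 1: low=(low[0]=0,low[1]=2,low[2]=0,low[3]=3,low[4]=1); scc=(scc[0]=?,scc[1]=?,scc[2]=?,scc[3]=?,scc[4]=?)
step 2: low=(low[0]=0,low[1]=2,low[2]=0,low[3]=0,low[4]=1); scc=(scc[0]=?,scc[1]=?,scc[2]=?,scc[3]=?,scc[4]=?)
step 3: low=(low[0]=0,low[1]=0,low[2]=0,low[3]=0,low[4]=1); scc=(scc[0]=?,scc[1]=?,scc[2]=?,scc[3]=?,scc[4]=?)
step 4: low=(low[0]=0,low[1]=0,low[2]=0,low[3]=0,low[4]=0); scc=(scc[0]=?,scc[1]=?,scc[2]=?,scc[3]=?,scc[4]=?)
step 5: low=(low[0]=0,low[1]=0,low[2]=0,low[3]=0,low[4]=0); scc=(scc[0]=0,scc[1]=0,scc[2]=0,scc[3]=0,scc[4]=0)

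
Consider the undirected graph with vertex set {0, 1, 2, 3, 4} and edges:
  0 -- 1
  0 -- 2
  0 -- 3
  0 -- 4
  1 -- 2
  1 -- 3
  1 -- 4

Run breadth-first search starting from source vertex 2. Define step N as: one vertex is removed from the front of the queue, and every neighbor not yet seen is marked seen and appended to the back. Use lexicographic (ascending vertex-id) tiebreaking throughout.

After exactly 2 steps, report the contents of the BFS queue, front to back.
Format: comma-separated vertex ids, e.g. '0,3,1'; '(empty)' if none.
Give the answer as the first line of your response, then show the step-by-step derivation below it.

1,3,4

step 1: dequeue 2; queue=[0,1]; order=2
step 2: dequeue 0; queue=[1,3,4]; order=2,0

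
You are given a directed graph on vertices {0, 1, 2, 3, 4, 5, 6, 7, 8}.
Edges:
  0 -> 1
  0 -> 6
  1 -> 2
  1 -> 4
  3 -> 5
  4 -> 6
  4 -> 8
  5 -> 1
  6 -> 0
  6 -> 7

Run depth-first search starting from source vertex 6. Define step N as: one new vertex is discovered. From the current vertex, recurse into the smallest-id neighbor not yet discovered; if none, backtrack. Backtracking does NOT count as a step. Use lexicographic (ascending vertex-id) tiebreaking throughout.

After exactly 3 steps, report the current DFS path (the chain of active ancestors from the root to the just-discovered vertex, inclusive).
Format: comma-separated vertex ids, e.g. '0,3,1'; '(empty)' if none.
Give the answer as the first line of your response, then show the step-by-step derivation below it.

6,0,1

step 1: discover 6; path=6; order=6
step 2: discover 0; path=6>0; order=6,0
step 3: discover 1; path=6>0>1; order=6,0,1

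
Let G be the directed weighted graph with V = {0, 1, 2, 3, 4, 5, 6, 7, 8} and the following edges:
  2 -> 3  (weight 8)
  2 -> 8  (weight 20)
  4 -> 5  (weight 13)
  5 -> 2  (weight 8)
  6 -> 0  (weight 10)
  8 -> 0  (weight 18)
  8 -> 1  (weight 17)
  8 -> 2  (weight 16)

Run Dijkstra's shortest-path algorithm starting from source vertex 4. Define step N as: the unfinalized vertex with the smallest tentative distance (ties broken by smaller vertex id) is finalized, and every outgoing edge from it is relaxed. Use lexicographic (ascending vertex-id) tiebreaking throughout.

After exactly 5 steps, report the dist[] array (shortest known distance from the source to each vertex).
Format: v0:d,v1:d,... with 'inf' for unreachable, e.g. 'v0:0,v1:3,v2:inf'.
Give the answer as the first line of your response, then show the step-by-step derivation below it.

v0:59,v1:58,v2:21,v3:29,v4:0,v5:13,v6:inf,v7:inf,v8:41

step 1: dist = v0:inf,v1:inf,v2:inf,v3:inf,v4:0,v5:13,v6:inf,v7:inf,v8:inf
step 2: dist = v0:inf,v1:inf,v2:21,v3:inf,v4:0,v5:13,v6:inf,v7:inf,v8:inf
step 3: dist = v0:inf,v1:inf,v2:21,v3:29,v4:0,v5:13,v6:inf,v7:inf,v8:41
step 4: dist = v0:inf,v1:inf,v2:21,v3:29,v4:0,v5:13,v6:inf,v7:inf,v8:41
step 5: dist = v0:59,v1:58,v2:21,v3:29,v4:0,v5:13,v6:inf,v7:inf,v8:41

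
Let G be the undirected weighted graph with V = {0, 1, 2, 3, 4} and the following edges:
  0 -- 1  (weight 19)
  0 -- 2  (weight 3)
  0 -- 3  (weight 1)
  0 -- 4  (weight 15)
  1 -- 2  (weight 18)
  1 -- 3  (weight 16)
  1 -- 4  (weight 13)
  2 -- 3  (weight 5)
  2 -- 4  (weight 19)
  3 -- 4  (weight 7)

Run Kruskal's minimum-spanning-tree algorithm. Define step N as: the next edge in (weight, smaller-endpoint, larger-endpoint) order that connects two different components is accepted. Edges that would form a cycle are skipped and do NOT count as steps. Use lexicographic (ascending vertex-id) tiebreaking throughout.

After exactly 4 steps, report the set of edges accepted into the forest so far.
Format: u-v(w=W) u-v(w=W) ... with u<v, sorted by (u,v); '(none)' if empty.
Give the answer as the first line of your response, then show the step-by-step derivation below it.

0-2(w=3) 0-3(w=1) 1-4(w=13) 3-4(w=7)

step 1: add edge 0-3 (w=1); MST = {0-3(w=1)}
step 2: add edge 0-2 (w=3); MST = {0-2(w=3) 0-3(w=1)}
step 3: add edge 3-4 (w=7); MST = {0-2(w=3) 0-3(w=1) 3-4(w=7)}
step 4: add edge 1-4 (w=13); MST = {0-2(w=3) 0-3(w=1) 1-4(w=13) 3-4(w=7)}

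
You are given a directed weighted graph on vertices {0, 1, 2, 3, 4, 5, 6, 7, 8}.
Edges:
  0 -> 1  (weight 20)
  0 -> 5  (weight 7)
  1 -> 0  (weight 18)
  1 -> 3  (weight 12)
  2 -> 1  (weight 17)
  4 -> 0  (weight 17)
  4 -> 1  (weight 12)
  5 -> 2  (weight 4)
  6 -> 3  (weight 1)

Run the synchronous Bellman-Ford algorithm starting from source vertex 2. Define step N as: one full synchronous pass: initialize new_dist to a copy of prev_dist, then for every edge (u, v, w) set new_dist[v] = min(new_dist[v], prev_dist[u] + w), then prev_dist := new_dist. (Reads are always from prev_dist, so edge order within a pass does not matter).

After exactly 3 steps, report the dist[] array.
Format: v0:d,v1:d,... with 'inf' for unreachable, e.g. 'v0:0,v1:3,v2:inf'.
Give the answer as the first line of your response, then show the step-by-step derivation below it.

v0:35,v1:17,v2:0,v3:29,v4:inf,v5:42,v6:inf,v7:inf,v8:inf

step 1: dist = v0:inf,v1:17,v2:0,v3:inf,v4:inf,v5:inf,v6:inf,v7:inf,v8:inf
step 2: dist = v0:35,v1:17,v2:0,v3:29,v4:inf,v5:inf,v6:inf,v7:inf,v8:inf
step 3: dist = v0:35,v1:17,v2:0,v3:29,v4:inf,v5:42,v6:inf,v7:inf,v8:inf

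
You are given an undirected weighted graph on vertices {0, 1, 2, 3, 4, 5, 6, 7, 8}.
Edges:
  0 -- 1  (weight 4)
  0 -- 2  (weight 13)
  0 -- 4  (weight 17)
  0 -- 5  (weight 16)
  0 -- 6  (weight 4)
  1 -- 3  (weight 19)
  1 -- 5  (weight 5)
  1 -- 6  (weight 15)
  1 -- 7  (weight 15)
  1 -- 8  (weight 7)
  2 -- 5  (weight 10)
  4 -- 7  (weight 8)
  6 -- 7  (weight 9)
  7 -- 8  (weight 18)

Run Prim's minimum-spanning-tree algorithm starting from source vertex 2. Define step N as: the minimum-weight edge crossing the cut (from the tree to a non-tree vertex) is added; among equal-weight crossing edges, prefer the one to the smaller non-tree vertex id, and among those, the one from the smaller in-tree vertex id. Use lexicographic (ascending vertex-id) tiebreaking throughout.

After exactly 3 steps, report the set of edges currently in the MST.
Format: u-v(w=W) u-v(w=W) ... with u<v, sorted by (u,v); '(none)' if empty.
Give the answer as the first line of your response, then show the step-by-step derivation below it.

0-1(w=4) 1-5(w=5) 2-5(w=10)

step 1: add edge 2-5 (w=10); MST = {2-5(w=10)}
step 2: add edge 1-5 (w=5); MST = {1-5(w=5) 2-5(w=10)}
step 3: add edge 0-1 (w=4); MST = {0-1(w=4) 1-5(w=5) 2-5(w=10)}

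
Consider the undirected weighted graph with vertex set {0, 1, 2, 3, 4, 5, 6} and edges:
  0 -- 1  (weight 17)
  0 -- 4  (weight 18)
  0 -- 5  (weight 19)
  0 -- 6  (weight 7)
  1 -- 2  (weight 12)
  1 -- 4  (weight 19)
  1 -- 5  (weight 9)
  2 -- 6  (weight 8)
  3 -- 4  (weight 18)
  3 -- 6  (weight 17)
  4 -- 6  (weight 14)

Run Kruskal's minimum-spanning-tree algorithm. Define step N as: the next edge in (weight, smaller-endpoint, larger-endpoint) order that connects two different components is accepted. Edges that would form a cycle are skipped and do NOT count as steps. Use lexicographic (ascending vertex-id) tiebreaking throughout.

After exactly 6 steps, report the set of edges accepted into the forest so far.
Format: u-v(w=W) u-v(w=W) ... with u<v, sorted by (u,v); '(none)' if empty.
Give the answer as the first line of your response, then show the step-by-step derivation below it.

0-6(w=7) 1-2(w=12) 1-5(w=9) 2-6(w=8) 3-6(w=17) 4-6(w=14)

step 1: add edge 0-6 (w=7); MST = {0-6(w=7)}
step 2: add edge 2-6 (w=8); MST = {0-6(w=7) 2-6(w=8)}
step 3: add edge 1-5 (w=9); MST = {0-6(w=7) 1-5(w=9) 2-6(w=8)}
step 4: add edge 1-2 (w=12); MST = {0-6(w=7) 1-2(w=12) 1-5(w=9) 2-6(w=8)}
step 5: add edge 4-6 (w=14); MST = {0-6(w=7) 1-2(w=12) 1-5(w=9) 2-6(w=8) 4-6(w=14)}
step 6: add edge 3-6 (w=17); MST = {0-6(w=7) 1-2(w=12) 1-5(w=9) 2-6(w=8) 3-6(w=17) 4-6(w=14)}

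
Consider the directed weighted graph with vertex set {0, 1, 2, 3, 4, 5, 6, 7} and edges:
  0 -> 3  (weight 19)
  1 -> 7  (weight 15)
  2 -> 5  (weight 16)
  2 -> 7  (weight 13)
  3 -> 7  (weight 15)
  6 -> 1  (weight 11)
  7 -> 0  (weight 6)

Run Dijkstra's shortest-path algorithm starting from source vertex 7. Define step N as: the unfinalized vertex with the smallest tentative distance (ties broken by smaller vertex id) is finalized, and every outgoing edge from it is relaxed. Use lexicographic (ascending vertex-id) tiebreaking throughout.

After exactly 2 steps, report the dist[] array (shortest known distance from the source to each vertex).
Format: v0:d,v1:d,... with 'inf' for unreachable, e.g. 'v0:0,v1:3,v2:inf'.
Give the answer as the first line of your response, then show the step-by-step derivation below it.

v0:6,v1:inf,v2:inf,v3:25,v4:inf,v5:inf,v6:inf,v7:0

step 1: dist = v0:6,v1:inf,v2:inf,v3:inf,v4:inf,v5:inf,v6:inf,v7:0
step 2: dist = v0:6,v1:inf,v2:inf,v3:25,v4:inf,v5:inf,v6:inf,v7:0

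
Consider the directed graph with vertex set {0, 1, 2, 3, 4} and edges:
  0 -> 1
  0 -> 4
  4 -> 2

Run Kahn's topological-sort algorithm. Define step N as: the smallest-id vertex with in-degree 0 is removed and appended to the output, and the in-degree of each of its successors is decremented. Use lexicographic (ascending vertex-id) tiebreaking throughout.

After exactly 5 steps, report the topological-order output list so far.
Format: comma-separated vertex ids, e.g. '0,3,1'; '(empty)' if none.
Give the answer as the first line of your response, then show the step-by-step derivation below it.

0,1,3,4,2

step 1: output 0; order=[0]; indeg=(0,0,1,0,0)
step 2: output 1; order=[0,1]; indeg=(0,0,1,0,0)
step 3: output 3; order=[0,1,3]; indeg=(0,0,1,0,0)
step 4: output 4; order=[0,1,3,4]; indeg=(0,0,0,0,0)
step 5: output 2; order=[0,1,3,4,2]; indeg=(0,0,0,0,0)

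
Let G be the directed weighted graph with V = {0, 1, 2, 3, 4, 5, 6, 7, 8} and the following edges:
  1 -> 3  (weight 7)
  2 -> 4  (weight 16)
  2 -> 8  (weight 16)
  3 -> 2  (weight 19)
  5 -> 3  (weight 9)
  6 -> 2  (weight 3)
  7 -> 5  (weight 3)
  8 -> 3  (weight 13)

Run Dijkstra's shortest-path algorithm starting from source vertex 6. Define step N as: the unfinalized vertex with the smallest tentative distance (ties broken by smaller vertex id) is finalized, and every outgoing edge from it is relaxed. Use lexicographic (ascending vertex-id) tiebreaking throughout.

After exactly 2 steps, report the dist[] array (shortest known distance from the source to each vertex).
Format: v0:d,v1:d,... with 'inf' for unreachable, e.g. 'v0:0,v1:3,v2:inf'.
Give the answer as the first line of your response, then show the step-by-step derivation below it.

v0:inf,v1:inf,v2:3,v3:inf,v4:19,v5:inf,v6:0,v7:inf,v8:19

step 1: dist = v0:inf,v1:inf,v2:3,v3:inf,v4:inf,v5:inf,v6:0,v7:inf,v8:inf
step 2: dist = v0:inf,v1:inf,v2:3,v3:inf,v4:19,v5:inf,v6:0,v7:inf,v8:19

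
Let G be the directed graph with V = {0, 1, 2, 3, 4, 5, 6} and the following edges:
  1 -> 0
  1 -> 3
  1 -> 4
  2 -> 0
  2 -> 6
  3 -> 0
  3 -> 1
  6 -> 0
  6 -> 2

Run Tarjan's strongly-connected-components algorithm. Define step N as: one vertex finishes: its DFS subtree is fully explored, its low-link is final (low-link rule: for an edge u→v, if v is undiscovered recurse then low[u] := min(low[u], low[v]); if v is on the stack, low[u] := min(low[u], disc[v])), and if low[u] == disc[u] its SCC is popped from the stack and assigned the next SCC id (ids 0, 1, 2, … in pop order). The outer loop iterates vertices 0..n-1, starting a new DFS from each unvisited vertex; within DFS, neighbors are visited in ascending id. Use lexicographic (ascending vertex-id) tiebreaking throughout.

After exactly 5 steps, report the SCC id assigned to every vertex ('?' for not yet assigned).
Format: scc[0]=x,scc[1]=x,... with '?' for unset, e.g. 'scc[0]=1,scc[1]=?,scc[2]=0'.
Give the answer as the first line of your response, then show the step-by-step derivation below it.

scc[0]=0,scc[1]=2,scc[2]=?,scc[3]=2,scc[4]=1,scc[5]=?,scc[6]=?

step 1: low=(low[0]=0,low[1]=?,low[2]=?,low[3]=?,low[4]=?,low[5]=?,low[6]=?); scc=(scc[0]=0,scc[1]=?,scc[2]=?,scc[3]=?,scc[4]=?,scc[5]=?,scc[6]=?)
step 2: low=(low[0]=0,low[1]=1,low[2]=?,low[3]=1,low[4]=?,low[5]=?,low[6]=?); scc=(scc[0]=0,scc[1]=?,scc[2]=?,scc[3]=?,scc[4]=?,scc[5]=?,scc[6]=?)
step 3: low=(low[0]=0,low[1]=1,low[2]=?,low[3]=1,low[4]=3,low[5]=?,low[6]=?); scc=(scc[0]=0,scc[1]=?,scc[2]=?,scc[3]=?,scc[4]=1,scc[5]=?,scc[6]=?)
step 4: low=(low[0]=0,low[1]=1,low[2]=?,low[3]=1,low[4]=3,low[5]=?,low[6]=?); scc=(scc[0]=0,scc[1]=2,scc[2]=?,scc[3]=2,scc[4]=1,scc[5]=?,scc[6]=?)
step 5: low=(low[0]=0,low[1]=1,low[2]=4,low[3]=1,low[4]=3,low[5]=?,low[6]=4); scc=(scc[0]=0,scc[1]=2,scc[2]=?,scc[3]=2,scc[4]=1,scc[5]=?,scc[6]=?)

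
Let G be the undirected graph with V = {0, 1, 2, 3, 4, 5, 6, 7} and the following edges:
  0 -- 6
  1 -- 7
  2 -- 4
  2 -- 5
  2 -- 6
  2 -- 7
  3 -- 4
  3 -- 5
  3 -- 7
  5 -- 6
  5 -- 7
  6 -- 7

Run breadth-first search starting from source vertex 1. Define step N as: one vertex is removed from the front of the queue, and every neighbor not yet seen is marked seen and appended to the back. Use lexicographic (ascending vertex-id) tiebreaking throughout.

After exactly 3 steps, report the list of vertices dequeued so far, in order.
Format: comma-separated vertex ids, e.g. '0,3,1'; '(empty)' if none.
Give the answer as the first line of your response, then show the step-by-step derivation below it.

1,7,2

step 1: dequeue 1; queue=[7]; order=1
step 2: dequeue 7; queue=[2,3,5,6]; order=1,7
step 3: dequeue 2; queue=[3,5,6,4]; order=1,7,2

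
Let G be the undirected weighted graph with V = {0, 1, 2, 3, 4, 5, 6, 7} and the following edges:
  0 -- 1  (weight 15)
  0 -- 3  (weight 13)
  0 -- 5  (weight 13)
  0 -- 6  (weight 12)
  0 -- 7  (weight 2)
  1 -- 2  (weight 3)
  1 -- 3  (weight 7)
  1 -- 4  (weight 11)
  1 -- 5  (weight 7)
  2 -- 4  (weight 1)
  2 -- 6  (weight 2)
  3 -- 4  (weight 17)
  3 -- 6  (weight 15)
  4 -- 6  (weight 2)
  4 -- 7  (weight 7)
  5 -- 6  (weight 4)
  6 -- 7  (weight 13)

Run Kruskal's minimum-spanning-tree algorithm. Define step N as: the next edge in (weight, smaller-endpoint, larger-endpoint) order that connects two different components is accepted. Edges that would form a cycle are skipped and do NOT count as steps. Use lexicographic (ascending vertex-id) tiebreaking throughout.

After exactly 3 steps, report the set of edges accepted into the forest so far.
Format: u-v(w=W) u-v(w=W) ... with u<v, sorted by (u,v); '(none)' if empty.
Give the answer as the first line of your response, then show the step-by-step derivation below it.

0-7(w=2) 2-4(w=1) 2-6(w=2)

step 1: add edge 2-4 (w=1); MST = {2-4(w=1)}
step 2: add edge 0-7 (w=2); MST = {0-7(w=2) 2-4(w=1)}
step 3: add edge 2-6 (w=2); MST = {0-7(w=2) 2-4(w=1) 2-6(w=2)}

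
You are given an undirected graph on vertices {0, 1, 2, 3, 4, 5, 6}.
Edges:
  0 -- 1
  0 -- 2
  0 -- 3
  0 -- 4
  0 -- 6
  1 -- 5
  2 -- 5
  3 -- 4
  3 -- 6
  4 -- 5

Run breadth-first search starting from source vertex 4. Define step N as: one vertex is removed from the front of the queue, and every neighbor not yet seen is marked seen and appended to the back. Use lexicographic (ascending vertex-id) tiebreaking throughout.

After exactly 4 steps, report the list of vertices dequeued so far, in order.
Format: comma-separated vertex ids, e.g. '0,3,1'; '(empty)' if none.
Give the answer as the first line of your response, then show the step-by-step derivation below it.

4,0,3,5

step 1: dequeue 4; queue=[0,3,5]; order=4
step 2: dequeue 0; queue=[3,5,1,2,6]; order=4,0
step 3: dequeue 3; queue=[5,1,2,6]; order=4,0,3
step 4: dequeue 5; queue=[1,2,6]; order=4,0,3,5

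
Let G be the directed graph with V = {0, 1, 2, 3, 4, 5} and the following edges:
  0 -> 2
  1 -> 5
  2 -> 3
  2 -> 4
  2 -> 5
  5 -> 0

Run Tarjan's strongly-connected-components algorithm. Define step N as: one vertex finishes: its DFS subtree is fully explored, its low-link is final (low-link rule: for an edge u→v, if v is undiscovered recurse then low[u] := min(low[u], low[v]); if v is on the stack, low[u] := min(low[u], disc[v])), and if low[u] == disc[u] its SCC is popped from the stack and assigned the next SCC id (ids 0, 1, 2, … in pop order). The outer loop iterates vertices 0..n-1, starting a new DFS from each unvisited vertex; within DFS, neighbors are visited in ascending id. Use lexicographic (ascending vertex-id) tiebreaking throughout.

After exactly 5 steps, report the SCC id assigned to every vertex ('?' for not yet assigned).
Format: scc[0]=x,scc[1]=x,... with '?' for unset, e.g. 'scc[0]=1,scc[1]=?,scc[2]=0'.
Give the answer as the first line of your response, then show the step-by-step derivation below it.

scc[0]=2,scc[1]=?,scc[2]=2,scc[3]=0,scc[4]=1,scc[5]=2

step 1: low=(low[0]=0,low[1]=?,low[2]=1,low[3]=2,low[4]=?,low[5]=?); scc=(scc[0]=?,scc[1]=?,scc[2]=?,scc[3]=0,scc[4]=?,scc[5]=?)
step 2: low=(low[0]=0,low[1]=?,low[2]=1,low[3]=2,low[4]=3,low[5]=?); scc=(scc[0]=?,scc[1]=?,scc[2]=?,scc[3]=0,scc[4]=1,scc[5]=?)
step 3: low=(low[0]=0,low[1]=?,low[2]=1,low[3]=2,low[4]=3,low[5]=0); scc=(scc[0]=?,scc[1]=?,scc[2]=?,scc[3]=0,scc[4]=1,scc[5]=?)
step 4: low=(low[0]=0,low[1]=?,low[2]=0,low[3]=2,low[4]=3,low[5]=0); scc=(scc[0]=?,scc[1]=?,scc[2]=?,scc[3]=0,scc[4]=1,scc[5]=?)
step 5: low=(low[0]=0,low[1]=?,low[2]=0,low[3]=2,low[4]=3,low[5]=0); scc=(scc[0]=2,scc[1]=?,scc[2]=2,scc[3]=0,scc[4]=1,scc[5]=2)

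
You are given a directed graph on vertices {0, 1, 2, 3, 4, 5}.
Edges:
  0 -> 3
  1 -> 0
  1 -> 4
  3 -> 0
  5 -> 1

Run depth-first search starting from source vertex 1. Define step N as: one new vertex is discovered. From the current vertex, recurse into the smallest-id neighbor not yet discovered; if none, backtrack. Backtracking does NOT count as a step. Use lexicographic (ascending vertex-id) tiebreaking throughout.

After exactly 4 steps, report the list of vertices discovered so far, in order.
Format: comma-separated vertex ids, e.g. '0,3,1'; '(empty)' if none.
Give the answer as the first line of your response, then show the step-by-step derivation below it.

1,0,3,4

step 1: discover 1; path=1; order=1
step 2: discover 0; path=1>0; order=1,0
step 3: discover 3; path=1>0>3; order=1,0,3
step 4: discover 4; path=1>4; order=1,0,3,4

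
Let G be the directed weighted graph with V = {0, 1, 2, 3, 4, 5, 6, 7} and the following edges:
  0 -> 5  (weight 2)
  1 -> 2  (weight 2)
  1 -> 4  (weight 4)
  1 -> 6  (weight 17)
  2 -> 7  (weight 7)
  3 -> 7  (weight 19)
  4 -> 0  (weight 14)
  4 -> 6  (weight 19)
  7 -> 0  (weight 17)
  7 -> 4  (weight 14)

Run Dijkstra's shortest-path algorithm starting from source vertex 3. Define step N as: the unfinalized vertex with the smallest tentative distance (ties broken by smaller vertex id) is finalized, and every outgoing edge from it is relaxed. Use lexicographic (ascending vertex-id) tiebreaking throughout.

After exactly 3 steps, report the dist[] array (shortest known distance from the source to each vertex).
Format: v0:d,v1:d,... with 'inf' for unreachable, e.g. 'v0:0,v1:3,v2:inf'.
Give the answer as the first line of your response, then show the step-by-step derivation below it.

v0:36,v1:inf,v2:inf,v3:0,v4:33,v5:inf,v6:52,v7:19

step 1: dist = v0:inf,v1:inf,v2:inf,v3:0,v4:inf,v5:inf,v6:inf,v7:19
step 2: dist = v0:36,v1:inf,v2:inf,v3:0,v4:33,v5:inf,v6:inf,v7:19
step 3: dist = v0:36,v1:inf,v2:inf,v3:0,v4:33,v5:inf,v6:52,v7:19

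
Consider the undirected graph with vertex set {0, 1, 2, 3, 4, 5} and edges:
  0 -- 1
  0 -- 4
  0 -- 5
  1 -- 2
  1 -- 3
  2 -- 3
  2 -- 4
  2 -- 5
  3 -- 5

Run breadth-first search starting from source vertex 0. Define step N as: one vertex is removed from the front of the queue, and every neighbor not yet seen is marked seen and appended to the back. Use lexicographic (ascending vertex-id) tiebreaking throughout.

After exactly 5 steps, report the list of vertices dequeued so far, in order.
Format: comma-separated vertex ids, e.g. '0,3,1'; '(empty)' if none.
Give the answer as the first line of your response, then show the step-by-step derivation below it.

0,1,4,5,2

step 1: dequeue 0; queue=[1,4,5]; order=0
step 2: dequeue 1; queue=[4,5,2,3]; order=0,1
step 3: dequeue 4; queue=[5,2,3]; order=0,1,4
step 4: dequeue 5; queue=[2,3]; order=0,1,4,5
step 5: dequeue 2; queue=[3]; order=0,1,4,5,2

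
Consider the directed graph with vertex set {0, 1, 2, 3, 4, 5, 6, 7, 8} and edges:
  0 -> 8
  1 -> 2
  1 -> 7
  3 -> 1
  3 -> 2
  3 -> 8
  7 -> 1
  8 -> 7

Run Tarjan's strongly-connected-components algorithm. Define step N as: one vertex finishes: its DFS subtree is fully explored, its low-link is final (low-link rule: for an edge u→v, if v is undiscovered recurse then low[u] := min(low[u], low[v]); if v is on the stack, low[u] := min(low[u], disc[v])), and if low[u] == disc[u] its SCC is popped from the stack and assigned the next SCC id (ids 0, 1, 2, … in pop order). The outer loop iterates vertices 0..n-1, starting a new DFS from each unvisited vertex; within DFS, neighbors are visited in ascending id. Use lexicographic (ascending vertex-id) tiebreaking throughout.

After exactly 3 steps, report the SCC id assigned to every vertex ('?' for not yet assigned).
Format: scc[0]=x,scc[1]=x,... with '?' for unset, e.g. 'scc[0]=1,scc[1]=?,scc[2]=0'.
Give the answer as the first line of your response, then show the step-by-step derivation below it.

scc[0]=?,scc[1]=1,scc[2]=0,scc[3]=?,scc[4]=?,scc[5]=?,scc[6]=?,scc[7]=1,scc[8]=?

step 1: low=(low[0]=0,low[1]=3,low[2]=4,low[3]=?,low[4]=?,low[5]=?,low[6]=?,low[7]=2,low[8]=1); scc=(scc[0]=?,scc[1]=?,scc[2]=0,scc[3]=?,scc[4]=?,scc[5]=?,scc[6]=?,scc[7]=?,scc[8]=?)
step 2: low=(low[0]=0,low[1]=2,low[2]=4,low[3]=?,low[4]=?,low[5]=?,low[6]=?,low[7]=2,low[8]=1); scc=(scc[0]=?,scc[1]=?,scc[2]=0,scc[3]=?,scc[4]=?,scc[5]=?,scc[6]=?,scc[7]=?,scc[8]=?)
step 3: low=(low[0]=0,low[1]=2,low[2]=4,low[3]=?,low[4]=?,low[5]=?,low[6]=?,low[7]=2,low[8]=1); scc=(scc[0]=?,scc[1]=1,scc[2]=0,scc[3]=?,scc[4]=?,scc[5]=?,scc[6]=?,scc[7]=1,scc[8]=?)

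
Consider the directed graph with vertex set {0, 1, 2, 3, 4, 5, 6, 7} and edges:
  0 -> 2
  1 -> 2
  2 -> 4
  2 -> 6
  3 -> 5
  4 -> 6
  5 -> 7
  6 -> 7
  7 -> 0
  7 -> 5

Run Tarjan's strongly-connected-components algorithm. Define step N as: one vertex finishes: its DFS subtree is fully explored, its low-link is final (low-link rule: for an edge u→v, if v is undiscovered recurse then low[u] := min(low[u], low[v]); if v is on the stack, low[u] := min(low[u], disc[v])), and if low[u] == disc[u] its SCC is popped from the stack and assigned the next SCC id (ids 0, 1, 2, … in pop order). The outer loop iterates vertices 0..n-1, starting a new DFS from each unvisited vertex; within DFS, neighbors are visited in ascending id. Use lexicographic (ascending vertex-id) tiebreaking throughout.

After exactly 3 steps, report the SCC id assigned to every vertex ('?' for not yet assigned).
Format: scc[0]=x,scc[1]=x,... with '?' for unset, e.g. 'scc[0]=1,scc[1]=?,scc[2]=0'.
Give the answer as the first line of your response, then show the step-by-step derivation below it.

scc[0]=?,scc[1]=?,scc[2]=?,scc[3]=?,scc[4]=?,scc[5]=?,scc[6]=?,scc[7]=?

step 1: low=(low[0]=0,low[1]=?,low[2]=1,low[3]=?,low[4]=2,low[5]=4,low[6]=3,low[7]=0); scc=(scc[0]=?,scc[1]=?,scc[2]=?,scc[3]=?,scc[4]=?,scc[5]=?,scc[6]=?,scc[7]=?)
step 2: low=(low[0]=0,low[1]=?,low[2]=1,low[3]=?,low[4]=2,low[5]=4,low[6]=3,low[7]=0); scc=(scc[0]=?,scc[1]=?,scc[2]=?,scc[3]=?,scc[4]=?,scc[5]=?,scc[6]=?,scc[7]=?)
step 3: low=(low[0]=0,low[1]=?,low[2]=1,low[3]=?,low[4]=2,low[5]=4,low[6]=0,low[7]=0); scc=(scc[0]=?,scc[1]=?,scc[2]=?,scc[3]=?,scc[4]=?,scc[5]=?,scc[6]=?,scc[7]=?)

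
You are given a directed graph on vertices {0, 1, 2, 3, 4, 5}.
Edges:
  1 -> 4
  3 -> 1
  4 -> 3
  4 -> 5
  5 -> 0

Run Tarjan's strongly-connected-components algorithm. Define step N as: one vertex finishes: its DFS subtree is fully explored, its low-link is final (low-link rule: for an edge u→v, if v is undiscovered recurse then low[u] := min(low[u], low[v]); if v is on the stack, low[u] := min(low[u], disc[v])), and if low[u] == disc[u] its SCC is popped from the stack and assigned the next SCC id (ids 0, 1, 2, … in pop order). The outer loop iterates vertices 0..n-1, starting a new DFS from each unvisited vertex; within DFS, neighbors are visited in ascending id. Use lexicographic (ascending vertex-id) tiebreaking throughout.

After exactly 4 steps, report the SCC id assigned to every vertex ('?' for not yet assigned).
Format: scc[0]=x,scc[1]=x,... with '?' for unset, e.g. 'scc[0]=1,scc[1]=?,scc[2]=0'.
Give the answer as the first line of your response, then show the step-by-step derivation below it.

scc[0]=0,scc[1]=?,scc[2]=?,scc[3]=?,scc[4]=?,scc[5]=1

step 1: low=(low[0]=0,low[1]=?,low[2]=?,low[3]=?,low[4]=?,low[5]=?); scc=(scc[0]=0,scc[1]=?,scc[2]=?,scc[3]=?,scc[4]=?,scc[5]=?)
step 2: low=(low[0]=0,low[1]=1,low[2]=?,low[3]=1,low[4]=2,low[5]=?); scc=(scc[0]=0,scc[1]=?,scc[2]=?,scc[3]=?,scc[4]=?,scc[5]=?)
step 3: low=(low[0]=0,low[1]=1,low[2]=?,low[3]=1,low[4]=1,low[5]=4); scc=(scc[0]=0,scc[1]=?,scc[2]=?,scc[3]=?,scc[4]=?,scc[5]=1)
step 4: low=(low[0]=0,low[1]=1,low[2]=?,low[3]=1,low[4]=1,low[5]=4); scc=(scc[0]=0,scc[1]=?,scc[2]=?,scc[3]=?,scc[4]=?,scc[5]=1)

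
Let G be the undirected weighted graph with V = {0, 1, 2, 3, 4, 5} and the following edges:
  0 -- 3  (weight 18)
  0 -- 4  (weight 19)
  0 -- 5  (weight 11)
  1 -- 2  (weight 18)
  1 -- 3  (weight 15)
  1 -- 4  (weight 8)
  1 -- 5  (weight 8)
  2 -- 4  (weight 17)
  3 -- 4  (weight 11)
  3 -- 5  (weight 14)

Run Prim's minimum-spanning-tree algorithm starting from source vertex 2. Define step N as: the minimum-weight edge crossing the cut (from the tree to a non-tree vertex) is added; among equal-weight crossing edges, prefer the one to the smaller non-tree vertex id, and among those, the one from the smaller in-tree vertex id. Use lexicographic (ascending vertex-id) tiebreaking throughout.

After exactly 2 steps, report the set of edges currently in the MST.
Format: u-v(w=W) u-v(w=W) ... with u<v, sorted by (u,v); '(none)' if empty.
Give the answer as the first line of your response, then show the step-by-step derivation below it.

1-4(w=8) 2-4(w=17)

step 1: add edge 2-4 (w=17); MST = {2-4(w=17)}
step 2: add edge 1-4 (w=8); MST = {1-4(w=8) 2-4(w=17)}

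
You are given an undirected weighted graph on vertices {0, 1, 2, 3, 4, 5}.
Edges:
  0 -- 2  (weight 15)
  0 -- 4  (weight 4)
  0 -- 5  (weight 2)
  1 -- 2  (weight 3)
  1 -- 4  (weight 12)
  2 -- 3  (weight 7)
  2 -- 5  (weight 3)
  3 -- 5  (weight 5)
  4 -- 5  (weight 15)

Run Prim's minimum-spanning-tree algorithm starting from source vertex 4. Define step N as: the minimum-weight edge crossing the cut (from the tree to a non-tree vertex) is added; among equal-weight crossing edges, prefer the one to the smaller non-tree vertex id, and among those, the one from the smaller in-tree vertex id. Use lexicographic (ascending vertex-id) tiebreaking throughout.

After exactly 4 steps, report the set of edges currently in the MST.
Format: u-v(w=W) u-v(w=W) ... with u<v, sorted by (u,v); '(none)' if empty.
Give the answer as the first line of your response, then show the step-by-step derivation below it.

0-4(w=4) 0-5(w=2) 1-2(w=3) 2-5(w=3)

step 1: add edge 0-4 (w=4); MST = {0-4(w=4)}
step 2: add edge 0-5 (w=2); MST = {0-4(w=4) 0-5(w=2)}
step 3: add edge 2-5 (w=3); MST = {0-4(w=4) 0-5(w=2) 2-5(w=3)}
step 4: add edge 1-2 (w=3); MST = {0-4(w=4) 0-5(w=2) 1-2(w=3) 2-5(w=3)}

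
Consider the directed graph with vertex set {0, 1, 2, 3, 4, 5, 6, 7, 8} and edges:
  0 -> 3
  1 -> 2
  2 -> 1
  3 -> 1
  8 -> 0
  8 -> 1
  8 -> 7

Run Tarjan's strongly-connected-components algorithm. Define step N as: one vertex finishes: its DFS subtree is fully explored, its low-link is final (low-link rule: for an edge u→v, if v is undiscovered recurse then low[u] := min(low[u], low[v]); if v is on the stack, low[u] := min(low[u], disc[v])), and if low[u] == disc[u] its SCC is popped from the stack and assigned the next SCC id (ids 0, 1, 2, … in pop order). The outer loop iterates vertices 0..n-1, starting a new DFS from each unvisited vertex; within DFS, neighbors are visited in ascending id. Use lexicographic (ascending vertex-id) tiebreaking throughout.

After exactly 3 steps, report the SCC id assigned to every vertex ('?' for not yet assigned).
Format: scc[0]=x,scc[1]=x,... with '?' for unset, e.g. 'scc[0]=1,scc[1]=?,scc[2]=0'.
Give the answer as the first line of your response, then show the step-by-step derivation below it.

scc[0]=?,scc[1]=0,scc[2]=0,scc[3]=1,scc[4]=?,scc[5]=?,scc[6]=?,scc[7]=?,scc[8]=?

step 1: low=(low[0]=0,low[1]=2,low[2]=2,low[3]=1,low[4]=?,low[5]=?,low[6]=?,low[7]=?,low[8]=?); scc=(scc[0]=?,scc[1]=?,scc[2]=?,scc[3]=?,scc[4]=?,scc[5]=?,scc[6]=?,scc[7]=?,scc[8]=?)
step 2: low=(low[0]=0,low[1]=2,low[2]=2,low[3]=1,low[4]=?,low[5]=?,low[6]=?,low[7]=?,low[8]=?); scc=(scc[0]=?,scc[1]=0,scc[2]=0,scc[3]=?,scc[4]=?,scc[5]=?,scc[6]=?,scc[7]=?,scc[8]=?)
step 3: low=(low[0]=0,low[1]=2,low[2]=2,low[3]=1,low[4]=?,low[5]=?,low[6]=?,low[7]=?,low[8]=?); scc=(scc[0]=?,scc[1]=0,scc[2]=0,scc[3]=1,scc[4]=?,scc[5]=?,scc[6]=?,scc[7]=?,scc[8]=?)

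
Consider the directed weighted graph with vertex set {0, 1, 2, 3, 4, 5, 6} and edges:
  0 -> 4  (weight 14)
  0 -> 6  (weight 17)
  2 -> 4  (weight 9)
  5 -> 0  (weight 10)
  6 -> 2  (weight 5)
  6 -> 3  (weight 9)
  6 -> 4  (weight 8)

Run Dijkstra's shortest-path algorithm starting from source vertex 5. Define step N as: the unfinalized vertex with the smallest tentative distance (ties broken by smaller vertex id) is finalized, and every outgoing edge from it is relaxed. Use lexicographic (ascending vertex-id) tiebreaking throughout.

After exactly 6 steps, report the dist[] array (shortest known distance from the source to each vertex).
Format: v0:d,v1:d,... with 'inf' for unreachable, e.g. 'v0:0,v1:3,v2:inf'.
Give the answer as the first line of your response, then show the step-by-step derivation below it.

v0:10,v1:inf,v2:32,v3:36,v4:24,v5:0,v6:27

step 1: dist = v0:10,v1:inf,v2:inf,v3:inf,v4:inf,v5:0,v6:inf
step 2: dist = v0:10,v1:inf,v2:inf,v3:inf,v4:24,v5:0,v6:27
step 3: dist = v0:10,v1:inf,v2:inf,v3:inf,v4:24,v5:0,v6:27
step 4: dist = v0:10,v1:inf,v2:32,v3:36,v4:24,v5:0,v6:27
step 5: dist = v0:10,v1:inf,v2:32,v3:36,v4:24,v5:0,v6:27
step 6: dist = v0:10,v1:inf,v2:32,v3:36,v4:24,v5:0,v6:27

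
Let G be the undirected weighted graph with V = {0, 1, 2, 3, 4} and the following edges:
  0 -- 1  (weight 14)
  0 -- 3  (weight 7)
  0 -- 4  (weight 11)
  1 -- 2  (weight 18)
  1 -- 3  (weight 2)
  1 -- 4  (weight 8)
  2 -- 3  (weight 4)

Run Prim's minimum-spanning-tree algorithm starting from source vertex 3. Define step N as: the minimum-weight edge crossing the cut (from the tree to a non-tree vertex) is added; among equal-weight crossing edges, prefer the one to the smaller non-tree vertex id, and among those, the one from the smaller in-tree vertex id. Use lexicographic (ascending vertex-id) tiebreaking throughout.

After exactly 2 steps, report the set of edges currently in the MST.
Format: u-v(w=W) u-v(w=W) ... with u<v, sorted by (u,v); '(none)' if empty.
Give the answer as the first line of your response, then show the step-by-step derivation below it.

1-3(w=2) 2-3(w=4)

step 1: add edge 1-3 (w=2); MST = {1-3(w=2)}
step 2: add edge 2-3 (w=4); MST = {1-3(w=2) 2-3(w=4)}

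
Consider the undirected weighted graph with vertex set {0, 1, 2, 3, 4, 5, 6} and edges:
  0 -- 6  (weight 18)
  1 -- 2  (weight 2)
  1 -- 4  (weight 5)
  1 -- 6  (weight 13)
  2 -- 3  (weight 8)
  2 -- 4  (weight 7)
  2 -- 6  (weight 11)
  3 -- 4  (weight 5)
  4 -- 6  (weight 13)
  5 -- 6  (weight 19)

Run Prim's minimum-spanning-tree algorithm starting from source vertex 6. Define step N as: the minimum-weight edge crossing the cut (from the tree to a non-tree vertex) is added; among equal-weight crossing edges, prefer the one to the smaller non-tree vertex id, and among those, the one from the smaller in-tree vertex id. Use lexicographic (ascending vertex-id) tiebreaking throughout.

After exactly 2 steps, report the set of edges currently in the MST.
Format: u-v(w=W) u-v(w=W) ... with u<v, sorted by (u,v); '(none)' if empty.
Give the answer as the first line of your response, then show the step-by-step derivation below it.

1-2(w=2) 2-6(w=11)

step 1: add edge 2-6 (w=11); MST = {2-6(w=11)}
step 2: add edge 1-2 (w=2); MST = {1-2(w=2) 2-6(w=11)}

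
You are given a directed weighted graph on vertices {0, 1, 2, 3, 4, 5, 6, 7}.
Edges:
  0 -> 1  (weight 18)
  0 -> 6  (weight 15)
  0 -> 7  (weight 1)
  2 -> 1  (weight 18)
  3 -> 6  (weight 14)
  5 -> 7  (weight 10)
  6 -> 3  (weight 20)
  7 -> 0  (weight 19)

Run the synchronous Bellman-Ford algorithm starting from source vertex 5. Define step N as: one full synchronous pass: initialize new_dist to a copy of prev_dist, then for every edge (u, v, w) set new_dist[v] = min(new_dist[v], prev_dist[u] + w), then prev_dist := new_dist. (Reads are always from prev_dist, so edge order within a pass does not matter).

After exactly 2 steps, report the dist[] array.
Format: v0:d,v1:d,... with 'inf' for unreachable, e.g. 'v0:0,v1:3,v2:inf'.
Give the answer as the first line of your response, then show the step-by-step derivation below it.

v0:29,v1:inf,v2:inf,v3:inf,v4:inf,v5:0,v6:inf,v7:10

step 1: dist = v0:inf,v1:inf,v2:inf,v3:inf,v4:inf,v5:0,v6:inf,v7:10
step 2: dist = v0:29,v1:inf,v2:inf,v3:inf,v4:inf,v5:0,v6:inf,v7:10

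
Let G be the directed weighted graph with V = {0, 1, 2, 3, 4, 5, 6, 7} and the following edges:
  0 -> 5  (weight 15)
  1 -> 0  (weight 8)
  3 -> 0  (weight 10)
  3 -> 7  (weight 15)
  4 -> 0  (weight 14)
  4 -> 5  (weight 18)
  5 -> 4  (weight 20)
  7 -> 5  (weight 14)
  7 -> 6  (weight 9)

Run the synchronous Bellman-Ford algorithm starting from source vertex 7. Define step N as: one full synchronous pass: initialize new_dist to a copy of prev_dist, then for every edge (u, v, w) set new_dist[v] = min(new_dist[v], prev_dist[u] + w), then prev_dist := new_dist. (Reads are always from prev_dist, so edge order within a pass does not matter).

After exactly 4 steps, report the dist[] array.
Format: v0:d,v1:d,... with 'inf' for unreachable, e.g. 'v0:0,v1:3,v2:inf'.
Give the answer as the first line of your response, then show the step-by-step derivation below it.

v0:48,v1:inf,v2:inf,v3:inf,v4:34,v5:14,v6:9,v7:0

step 1: dist = v0:inf,v1:inf,v2:inf,v3:inf,v4:inf,v5:14,v6:9,v7:0
step 2: dist = v0:inf,v1:inf,v2:inf,v3:inf,v4:34,v5:14,v6:9,v7:0
step 3: dist = v0:48,v1:inf,v2:inf,v3:inf,v4:34,v5:14,v6:9,v7:0
step 4: dist = v0:48,v1:inf,v2:inf,v3:inf,v4:34,v5:14,v6:9,v7:0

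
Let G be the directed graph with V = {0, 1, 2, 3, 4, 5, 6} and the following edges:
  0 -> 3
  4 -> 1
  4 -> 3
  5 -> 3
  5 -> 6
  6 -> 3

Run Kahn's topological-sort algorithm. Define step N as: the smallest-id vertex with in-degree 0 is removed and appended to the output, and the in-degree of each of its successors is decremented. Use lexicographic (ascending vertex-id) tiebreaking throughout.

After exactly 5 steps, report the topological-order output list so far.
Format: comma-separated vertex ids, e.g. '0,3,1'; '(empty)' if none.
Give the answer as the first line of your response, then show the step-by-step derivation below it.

0,2,4,1,5

step 1: output 0; order=[0]; indeg=(0,1,0,3,0,0,1)
step 2: output 2; order=[0,2]; indeg=(0,1,0,3,0,0,1)
step 3: output 4; order=[0,2,4]; indeg=(0,0,0,2,0,0,1)
step 4: output 1; order=[0,2,4,1]; indeg=(0,0,0,2,0,0,1)
step 5: output 5; order=[0,2,4,1,5]; indeg=(0,0,0,1,0,0,0)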